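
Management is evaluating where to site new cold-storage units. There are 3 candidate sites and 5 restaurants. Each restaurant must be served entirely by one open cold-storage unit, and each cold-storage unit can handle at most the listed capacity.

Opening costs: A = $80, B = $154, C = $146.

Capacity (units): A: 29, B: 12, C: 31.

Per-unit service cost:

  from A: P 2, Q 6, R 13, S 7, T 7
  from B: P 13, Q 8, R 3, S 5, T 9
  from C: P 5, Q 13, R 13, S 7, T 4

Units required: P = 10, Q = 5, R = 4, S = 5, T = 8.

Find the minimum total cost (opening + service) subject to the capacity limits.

Open {A, B}: P→A 2·10=20, Q→A 6·5=30, R→B 3·4=12, S→B 5·5=25, T→A 7·8=56.
Loads: A carries 23/29, B carries 9/12. Service 143; fixed 234; total 377.
Next best feasible plan costs 387.

Minimum total cost: 377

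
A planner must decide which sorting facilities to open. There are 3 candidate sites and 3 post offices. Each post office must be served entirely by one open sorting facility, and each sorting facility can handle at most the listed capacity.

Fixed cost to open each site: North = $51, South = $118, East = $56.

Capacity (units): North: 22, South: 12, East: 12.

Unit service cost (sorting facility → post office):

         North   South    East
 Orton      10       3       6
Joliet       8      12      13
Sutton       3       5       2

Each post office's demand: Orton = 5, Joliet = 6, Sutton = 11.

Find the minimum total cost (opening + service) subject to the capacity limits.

Open {North}: Orton→North 10·5=50, Joliet→North 8·6=48, Sutton→North 3·11=33.
Loads: North carries 22/22. Service 131; fixed 51; total 182.
Next best feasible plan costs 218.

Minimum total cost: 182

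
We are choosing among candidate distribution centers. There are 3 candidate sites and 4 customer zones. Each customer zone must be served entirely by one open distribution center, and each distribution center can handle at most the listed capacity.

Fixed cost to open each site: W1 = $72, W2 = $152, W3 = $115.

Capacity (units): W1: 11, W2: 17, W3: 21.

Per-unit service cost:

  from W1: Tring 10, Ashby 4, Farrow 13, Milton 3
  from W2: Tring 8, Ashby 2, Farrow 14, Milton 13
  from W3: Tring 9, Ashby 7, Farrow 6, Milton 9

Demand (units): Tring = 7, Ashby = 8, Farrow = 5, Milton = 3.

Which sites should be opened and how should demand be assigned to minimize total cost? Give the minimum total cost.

Open {W1, W3}: Tring→W3 9·7=63, Ashby→W1 4·8=32, Farrow→W3 6·5=30, Milton→W1 3·3=9.
Loads: W1 carries 11/11, W3 carries 12/21. Service 134; fixed 187; total 321.
Next best feasible plan costs 339.

Minimum total cost: 321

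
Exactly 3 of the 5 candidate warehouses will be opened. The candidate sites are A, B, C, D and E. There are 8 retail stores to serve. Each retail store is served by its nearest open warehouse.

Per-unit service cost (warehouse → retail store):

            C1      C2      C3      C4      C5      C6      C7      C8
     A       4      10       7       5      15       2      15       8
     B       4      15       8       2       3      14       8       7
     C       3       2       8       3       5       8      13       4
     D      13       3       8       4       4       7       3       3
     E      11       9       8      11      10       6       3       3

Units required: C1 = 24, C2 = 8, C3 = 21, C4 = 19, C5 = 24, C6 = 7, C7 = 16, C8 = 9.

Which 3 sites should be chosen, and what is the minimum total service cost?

With exactly 3 open, each retail store uses its cheapest among the chosen.
{A, B, D}: C1→A 4·24=96, C2→D 3·8=24, C3→A 7·21=147, C4→B 2·19=38, C5→B 3·24=72, C6→A 2·7=14, C7→D 3·16=48, C8→D 3·9=27. Service cost 466.
{A, C, D}: service cost 477
{B, C, E}: service cost 483
Among all 10 size-3 choices, {A, B, D} is lowest.

Choose A, B and D; total service cost 466.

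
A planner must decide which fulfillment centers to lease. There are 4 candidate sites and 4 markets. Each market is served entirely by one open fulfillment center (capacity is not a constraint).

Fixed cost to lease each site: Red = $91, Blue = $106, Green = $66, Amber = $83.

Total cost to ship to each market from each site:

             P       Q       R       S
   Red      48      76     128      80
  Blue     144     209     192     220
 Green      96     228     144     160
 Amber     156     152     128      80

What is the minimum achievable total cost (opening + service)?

For any fixed open set, each market goes to its cheapest open site; total = fixed + service.
{Red}: P→Red 48, Q→Red 76, R→Red 128, S→Red 80. Service 332; fixed 91; total 423.
{Red, Green}: P→Red 48, Q→Red 76, R→Red 128, S→Red 80. Service 332; fixed 157; total 489.
{Red, Amber}: service 332 + fixed 174 = 506
{Red, Blue, Green, Amber}: service 332 + fixed 346 = 678
No other subset beats 423.

Minimum total cost: 423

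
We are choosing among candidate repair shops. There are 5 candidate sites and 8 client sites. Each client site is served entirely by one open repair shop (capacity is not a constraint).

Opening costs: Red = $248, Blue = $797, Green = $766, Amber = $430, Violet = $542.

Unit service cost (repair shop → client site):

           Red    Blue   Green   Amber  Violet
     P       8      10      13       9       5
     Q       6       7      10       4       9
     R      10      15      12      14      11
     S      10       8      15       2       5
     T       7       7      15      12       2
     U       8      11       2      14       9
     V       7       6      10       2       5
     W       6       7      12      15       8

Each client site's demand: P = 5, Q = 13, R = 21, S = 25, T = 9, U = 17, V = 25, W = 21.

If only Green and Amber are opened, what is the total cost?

Each client site is assigned to its cheapest site among the open ones.
{Green, Amber}: P→Amber 9·5=45, Q→Amber 4·13=52, R→Green 12·21=252, S→Amber 2·25=50, T→Amber 12·9=108, U→Green 2·17=34, V→Amber 2·25=50, W→Green 12·21=252. Service 843; fixed 1196; total 2039.

Total cost: 2039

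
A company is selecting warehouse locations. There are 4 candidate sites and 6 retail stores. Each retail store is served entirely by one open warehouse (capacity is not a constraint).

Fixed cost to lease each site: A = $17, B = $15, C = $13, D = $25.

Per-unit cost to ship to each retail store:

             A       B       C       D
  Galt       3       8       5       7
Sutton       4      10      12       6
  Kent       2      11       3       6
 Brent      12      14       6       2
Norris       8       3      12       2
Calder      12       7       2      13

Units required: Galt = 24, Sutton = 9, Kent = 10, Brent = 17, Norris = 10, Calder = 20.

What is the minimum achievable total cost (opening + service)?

For any fixed open set, each retail store goes to its cheapest open site; total = fixed + service.
{A, C, D}: Galt→A 3·24=72, Sutton→A 4·9=36, Kent→A 2·10=20, Brent→D 2·17=34, Norris→D 2·10=20, Calder→C 2·20=40. Service 222; fixed 55; total 277.
{A, B, C, D}: service 222 + fixed 70 = 292
{C, D}: service 298 + fixed 38 = 336
{C}: service 520 + fixed 13 = 533
No other subset beats 277.

Minimum total cost: 277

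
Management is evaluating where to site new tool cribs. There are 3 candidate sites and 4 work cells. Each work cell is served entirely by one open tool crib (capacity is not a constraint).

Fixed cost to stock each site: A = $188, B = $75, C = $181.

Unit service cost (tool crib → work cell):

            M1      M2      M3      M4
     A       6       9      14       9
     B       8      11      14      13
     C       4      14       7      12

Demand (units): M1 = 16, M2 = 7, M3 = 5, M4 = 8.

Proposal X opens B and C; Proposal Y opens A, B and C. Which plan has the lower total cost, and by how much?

Proposal X is cheaper by 150.

Proposal X: {B, C}: M1→C 4·16=64, M2→B 11·7=77, M3→C 7·5=35, M4→C 12·8=96. Service 272; fixed 256; total 528.
Proposal Y: {A, B, C}: M1→C 4·16=64, M2→A 9·7=63, M3→C 7·5=35, M4→A 9·8=72. Service 234; fixed 444; total 678.
Difference: |528 − 678| = 150.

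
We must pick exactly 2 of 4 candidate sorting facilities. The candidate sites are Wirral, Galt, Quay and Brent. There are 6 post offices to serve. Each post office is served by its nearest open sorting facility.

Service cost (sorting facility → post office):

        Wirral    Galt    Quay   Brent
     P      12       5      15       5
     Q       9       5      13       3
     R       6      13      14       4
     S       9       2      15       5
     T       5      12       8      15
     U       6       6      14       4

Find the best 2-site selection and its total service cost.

With exactly 2 open, each post office uses its cheapest among the chosen.
{Wirral, Brent}: P→Brent 5, Q→Brent 3, R→Brent 4, S→Brent 5, T→Wirral 5, U→Brent 4. Service cost 26.
{Wirral, Galt}: service cost 29
{Quay, Brent}: service cost 29
Among all 6 size-2 choices, {Wirral, Brent} is lowest.

Choose Wirral and Brent; total service cost 26.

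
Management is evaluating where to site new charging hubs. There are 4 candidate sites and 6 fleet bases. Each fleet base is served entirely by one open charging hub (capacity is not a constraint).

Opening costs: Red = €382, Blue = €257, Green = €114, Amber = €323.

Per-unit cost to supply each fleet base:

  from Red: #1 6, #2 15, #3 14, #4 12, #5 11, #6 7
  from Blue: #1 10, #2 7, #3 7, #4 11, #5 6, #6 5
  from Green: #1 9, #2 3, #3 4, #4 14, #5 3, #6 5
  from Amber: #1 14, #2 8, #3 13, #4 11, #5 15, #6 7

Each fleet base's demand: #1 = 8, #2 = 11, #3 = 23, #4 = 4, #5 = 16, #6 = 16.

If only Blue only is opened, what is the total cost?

Each fleet base is assigned to its cheapest site among the open ones.
{Blue}: #1→Blue 10·8=80, #2→Blue 7·11=77, #3→Blue 7·23=161, #4→Blue 11·4=44, #5→Blue 6·16=96, #6→Blue 5·16=80. Service 538; fixed 257; total 795.

Total cost: 795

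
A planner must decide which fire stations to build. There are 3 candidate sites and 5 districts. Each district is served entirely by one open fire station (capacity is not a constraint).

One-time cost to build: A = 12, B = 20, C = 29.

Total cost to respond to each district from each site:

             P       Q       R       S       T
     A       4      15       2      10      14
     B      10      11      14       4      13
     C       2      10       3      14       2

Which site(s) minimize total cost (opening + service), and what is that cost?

For any fixed open set, each district goes to its cheapest open site; total = fixed + service.
{A}: P→A 4, Q→A 15, R→A 2, S→A 10, T→A 14. Service 45; fixed 12; total 57.
{C}: service 31 + fixed 29 = 60
{A, B}: service 34 + fixed 32 = 66
{A, B, C}: P→C 2, Q→C 10, R→A 2, S→B 4, T→C 2. Service 20; fixed 61; total 81.
(All 7 nonempty subsets were checked; A only is lowest.)

Open A only; minimum total cost 57.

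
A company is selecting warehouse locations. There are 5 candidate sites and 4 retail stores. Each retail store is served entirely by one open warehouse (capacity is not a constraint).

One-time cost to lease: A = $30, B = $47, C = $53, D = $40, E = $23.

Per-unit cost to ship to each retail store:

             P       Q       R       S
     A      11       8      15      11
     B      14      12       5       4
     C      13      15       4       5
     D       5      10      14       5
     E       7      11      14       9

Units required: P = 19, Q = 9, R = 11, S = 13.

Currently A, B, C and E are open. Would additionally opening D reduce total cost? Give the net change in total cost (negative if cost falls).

No — net change +2 (cost rises by 2).

Current service cost with {A, B, C, E}: 301.
Adding D: each retail store re-picks its cheapest; new service cost 263, saving 38.
Extra fixed cost: 40. Net change = 40 − 38 = 2.
(Totals: 454 → 456.)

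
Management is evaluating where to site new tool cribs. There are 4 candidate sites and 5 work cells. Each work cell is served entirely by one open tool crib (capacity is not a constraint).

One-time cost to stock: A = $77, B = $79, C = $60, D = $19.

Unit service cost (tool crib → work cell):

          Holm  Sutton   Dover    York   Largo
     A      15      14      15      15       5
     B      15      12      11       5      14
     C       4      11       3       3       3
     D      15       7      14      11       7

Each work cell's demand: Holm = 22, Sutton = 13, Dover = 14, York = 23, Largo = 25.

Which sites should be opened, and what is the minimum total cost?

For any fixed open set, each work cell goes to its cheapest open site; total = fixed + service.
{C, D}: Holm→C 4·22=88, Sutton→D 7·13=91, Dover→C 3·14=42, York→C 3·23=69, Largo→C 3·25=75. Service 365; fixed 79; total 444.
{C}: Holm→C 4·22=88, Sutton→C 11·13=143, Dover→C 3·14=42, York→C 3·23=69, Largo→C 3·25=75. Service 417; fixed 60; total 477.
{A, C, D}: Holm→C 4·22=88, Sutton→D 7·13=91, Dover→C 3·14=42, York→C 3·23=69, Largo→C 3·25=75. Service 365; fixed 156; total 521.
{A, B, C, D}: Holm→C 4·22=88, Sutton→D 7·13=91, Dover→C 3·14=42, York→C 3·23=69, Largo→C 3·25=75. Service 365; fixed 235; total 600.
No other subset beats 444.

Open C and D; minimum total cost 444.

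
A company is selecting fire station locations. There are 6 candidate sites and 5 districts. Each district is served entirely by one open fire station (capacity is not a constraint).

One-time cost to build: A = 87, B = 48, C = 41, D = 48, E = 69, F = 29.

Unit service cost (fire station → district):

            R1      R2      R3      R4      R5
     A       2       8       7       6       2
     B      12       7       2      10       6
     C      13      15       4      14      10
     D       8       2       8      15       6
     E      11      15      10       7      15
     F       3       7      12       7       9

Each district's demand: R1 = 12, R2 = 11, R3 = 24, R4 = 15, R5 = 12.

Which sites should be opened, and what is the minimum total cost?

Open A, B and D; minimum total cost 391.

For any fixed open set, each district goes to its cheapest open site; total = fixed + service.
{A, B, D}: R1→A 2·12=24, R2→D 2·11=22, R3→B 2·24=48, R4→A 6·15=90, R5→A 2·12=24. Service 208; fixed 183; total 391.
{A, B}: service 263 + fixed 135 = 398
{B, D, F}: service 283 + fixed 125 = 408
{A, B, C, D, E, F}: R1→A 2·12=24, R2→D 2·11=22, R3→B 2·24=48, R4→A 6·15=90, R5→A 2·12=24. Service 208; fixed 322; total 530.
No other subset beats 391.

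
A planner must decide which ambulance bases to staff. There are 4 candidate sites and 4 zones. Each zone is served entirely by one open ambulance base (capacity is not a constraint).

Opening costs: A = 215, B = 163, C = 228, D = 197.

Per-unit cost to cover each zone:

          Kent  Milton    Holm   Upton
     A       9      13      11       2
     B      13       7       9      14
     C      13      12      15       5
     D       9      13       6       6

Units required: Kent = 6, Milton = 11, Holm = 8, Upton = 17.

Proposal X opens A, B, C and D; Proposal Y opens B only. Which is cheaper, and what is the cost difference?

Proposal Y is cheaper by 388.

Proposal X: {A, B, C, D}: Kent→A 9·6=54, Milton→B 7·11=77, Holm→D 6·8=48, Upton→A 2·17=34. Service 213; fixed 803; total 1016.
Proposal Y: {B}: Kent→B 13·6=78, Milton→B 7·11=77, Holm→B 9·8=72, Upton→B 14·17=238. Service 465; fixed 163; total 628.
Difference: |1016 − 628| = 388.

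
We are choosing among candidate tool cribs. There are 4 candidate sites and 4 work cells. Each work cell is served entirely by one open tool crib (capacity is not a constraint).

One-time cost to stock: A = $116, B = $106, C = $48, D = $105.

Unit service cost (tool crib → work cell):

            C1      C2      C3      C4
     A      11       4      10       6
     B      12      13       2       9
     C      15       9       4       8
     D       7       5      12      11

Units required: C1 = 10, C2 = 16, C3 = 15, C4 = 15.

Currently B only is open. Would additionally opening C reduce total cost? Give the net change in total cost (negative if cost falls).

Current service cost with {B}: 493.
Adding C: each work cell re-picks its cheapest; new service cost 414, saving 79.
Extra fixed cost: 48. Net change = 48 − 79 = -31.
(Totals: 599 → 568.)

Yes — net change −31 (cost falls by 31).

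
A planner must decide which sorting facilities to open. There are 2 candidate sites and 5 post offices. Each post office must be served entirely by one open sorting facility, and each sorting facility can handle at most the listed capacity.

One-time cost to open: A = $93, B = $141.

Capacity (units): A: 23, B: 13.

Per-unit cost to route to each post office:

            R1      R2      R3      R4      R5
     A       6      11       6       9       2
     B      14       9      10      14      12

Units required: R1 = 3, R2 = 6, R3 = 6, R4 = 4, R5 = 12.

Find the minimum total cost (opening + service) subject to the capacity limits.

Minimum total cost: 422

Open {A, B}: R1→A 6·3=18, R2→B 9·6=54, R3→A 6·6=36, R4→B 14·4=56, R5→A 2·12=24.
Loads: A carries 21/23, B carries 10/13. Service 188; fixed 234; total 422.
Next best feasible plan costs 426.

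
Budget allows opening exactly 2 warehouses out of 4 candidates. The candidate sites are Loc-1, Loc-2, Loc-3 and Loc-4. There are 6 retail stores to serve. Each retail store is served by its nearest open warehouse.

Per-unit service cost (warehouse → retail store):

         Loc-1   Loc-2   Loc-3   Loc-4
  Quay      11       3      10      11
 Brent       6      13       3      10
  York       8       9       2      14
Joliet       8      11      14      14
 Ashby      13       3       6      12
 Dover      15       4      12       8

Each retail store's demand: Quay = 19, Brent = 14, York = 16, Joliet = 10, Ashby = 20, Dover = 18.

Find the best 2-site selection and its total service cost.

Choose Loc-2 and Loc-3; total service cost 373.

With exactly 2 open, each retail store uses its cheapest among the chosen.
{Loc-2, Loc-3}: Quay→Loc-2 3·19=57, Brent→Loc-3 3·14=42, York→Loc-3 2·16=32, Joliet→Loc-2 11·10=110, Ashby→Loc-2 3·20=60, Dover→Loc-2 4·18=72. Service cost 373.
{Loc-1, Loc-2}: service cost 481
{Loc-2, Loc-4}: service cost 583
Among all 6 size-2 choices, {Loc-2, Loc-3} is lowest.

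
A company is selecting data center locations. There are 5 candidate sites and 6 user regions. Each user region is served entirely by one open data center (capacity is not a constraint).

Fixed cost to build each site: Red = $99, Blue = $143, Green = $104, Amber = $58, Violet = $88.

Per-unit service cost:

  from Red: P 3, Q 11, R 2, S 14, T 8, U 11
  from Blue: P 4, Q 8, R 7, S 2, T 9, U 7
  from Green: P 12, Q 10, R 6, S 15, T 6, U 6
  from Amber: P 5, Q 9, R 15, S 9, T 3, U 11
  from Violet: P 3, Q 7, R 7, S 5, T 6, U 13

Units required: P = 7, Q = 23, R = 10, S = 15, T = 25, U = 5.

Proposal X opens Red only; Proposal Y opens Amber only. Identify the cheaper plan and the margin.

Proposal Y is cheaper by 143.

Proposal X: {Red}: P→Red 3·7=21, Q→Red 11·23=253, R→Red 2·10=20, S→Red 14·15=210, T→Red 8·25=200, U→Red 11·5=55. Service 759; fixed 99; total 858.
Proposal Y: {Amber}: P→Amber 5·7=35, Q→Amber 9·23=207, R→Amber 15·10=150, S→Amber 9·15=135, T→Amber 3·25=75, U→Amber 11·5=55. Service 657; fixed 58; total 715.
Difference: |858 − 715| = 143.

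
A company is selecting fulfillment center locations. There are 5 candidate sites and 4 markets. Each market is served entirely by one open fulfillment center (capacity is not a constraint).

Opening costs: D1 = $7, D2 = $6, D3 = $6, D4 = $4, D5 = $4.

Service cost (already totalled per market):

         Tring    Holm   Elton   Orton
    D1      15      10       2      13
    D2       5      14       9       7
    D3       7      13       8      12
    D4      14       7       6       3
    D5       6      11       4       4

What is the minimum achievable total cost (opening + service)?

Minimum total cost: 28

For any fixed open set, each market goes to its cheapest open site; total = fixed + service.
{D4, D5}: Tring→D5 6, Holm→D4 7, Elton→D5 4, Orton→D4 3. Service 20; fixed 8; total 28.
{D5}: service 25 + fixed 4 = 29
{D2, D4}: service 21 + fixed 10 = 31
{D1, D2, D3, D4, D5}: Tring→D2 5, Holm→D4 7, Elton→D1 2, Orton→D4 3. Service 17; fixed 27; total 44.
No other subset beats 28.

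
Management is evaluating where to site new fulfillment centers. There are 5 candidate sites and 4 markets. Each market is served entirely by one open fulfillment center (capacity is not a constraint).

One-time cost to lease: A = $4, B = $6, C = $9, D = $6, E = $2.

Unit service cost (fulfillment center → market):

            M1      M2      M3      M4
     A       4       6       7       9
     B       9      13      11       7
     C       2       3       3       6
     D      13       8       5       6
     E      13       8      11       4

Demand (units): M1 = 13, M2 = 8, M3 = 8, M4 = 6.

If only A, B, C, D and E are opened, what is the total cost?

Each market is assigned to its cheapest site among the open ones.
{A, B, C, D, E}: M1→C 2·13=26, M2→C 3·8=24, M3→C 3·8=24, M4→E 4·6=24. Service 98; fixed 27; total 125.

Total cost: 125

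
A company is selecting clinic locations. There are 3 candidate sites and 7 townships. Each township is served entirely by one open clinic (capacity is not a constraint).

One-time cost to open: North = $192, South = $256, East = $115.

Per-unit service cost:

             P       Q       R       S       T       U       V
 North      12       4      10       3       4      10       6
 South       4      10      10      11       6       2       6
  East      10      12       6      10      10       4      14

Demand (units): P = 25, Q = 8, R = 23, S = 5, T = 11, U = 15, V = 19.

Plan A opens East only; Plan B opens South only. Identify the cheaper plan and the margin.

Plan B is cheaper by 154.

Plan A: {East}: P→East 10·25=250, Q→East 12·8=96, R→East 6·23=138, S→East 10·5=50, T→East 10·11=110, U→East 4·15=60, V→East 14·19=266. Service 970; fixed 115; total 1085.
Plan B: {South}: P→South 4·25=100, Q→South 10·8=80, R→South 10·23=230, S→South 11·5=55, T→South 6·11=66, U→South 2·15=30, V→South 6·19=114. Service 675; fixed 256; total 931.
Difference: |1085 − 931| = 154.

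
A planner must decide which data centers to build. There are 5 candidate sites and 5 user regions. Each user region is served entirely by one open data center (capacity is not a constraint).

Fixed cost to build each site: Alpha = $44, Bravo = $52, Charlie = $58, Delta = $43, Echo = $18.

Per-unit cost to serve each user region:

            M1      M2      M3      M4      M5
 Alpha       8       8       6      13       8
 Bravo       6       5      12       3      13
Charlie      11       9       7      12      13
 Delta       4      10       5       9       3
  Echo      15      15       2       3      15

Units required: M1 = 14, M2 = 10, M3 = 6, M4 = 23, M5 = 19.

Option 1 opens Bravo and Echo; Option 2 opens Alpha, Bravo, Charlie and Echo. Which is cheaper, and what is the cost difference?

Option 1 is cheaper by 7.

Option 1: {Bravo, Echo}: M1→Bravo 6·14=84, M2→Bravo 5·10=50, M3→Echo 2·6=12, M4→Bravo 3·23=69, M5→Bravo 13·19=247. Service 462; fixed 70; total 532.
Option 2: {Alpha, Bravo, Charlie, Echo}: M1→Bravo 6·14=84, M2→Bravo 5·10=50, M3→Echo 2·6=12, M4→Bravo 3·23=69, M5→Alpha 8·19=152. Service 367; fixed 172; total 539.
Difference: |532 − 539| = 7.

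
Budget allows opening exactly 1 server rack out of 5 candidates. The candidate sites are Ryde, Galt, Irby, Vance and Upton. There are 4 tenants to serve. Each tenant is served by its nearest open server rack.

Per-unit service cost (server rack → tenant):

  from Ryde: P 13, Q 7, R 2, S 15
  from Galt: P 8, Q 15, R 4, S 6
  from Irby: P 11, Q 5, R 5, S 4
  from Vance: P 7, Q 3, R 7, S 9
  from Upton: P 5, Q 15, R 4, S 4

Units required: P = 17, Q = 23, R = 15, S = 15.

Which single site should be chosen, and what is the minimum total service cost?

With exactly 1 open, each tenant uses its cheapest among the chosen.
{Vance}: P→Vance 7·17=119, Q→Vance 3·23=69, R→Vance 7·15=105, S→Vance 9·15=135. Service cost 428.
{Irby}: service cost 437
{Upton}: service cost 550
Among all 5 size-1 choices, {Vance} is lowest.

Choose Vance only; total service cost 428.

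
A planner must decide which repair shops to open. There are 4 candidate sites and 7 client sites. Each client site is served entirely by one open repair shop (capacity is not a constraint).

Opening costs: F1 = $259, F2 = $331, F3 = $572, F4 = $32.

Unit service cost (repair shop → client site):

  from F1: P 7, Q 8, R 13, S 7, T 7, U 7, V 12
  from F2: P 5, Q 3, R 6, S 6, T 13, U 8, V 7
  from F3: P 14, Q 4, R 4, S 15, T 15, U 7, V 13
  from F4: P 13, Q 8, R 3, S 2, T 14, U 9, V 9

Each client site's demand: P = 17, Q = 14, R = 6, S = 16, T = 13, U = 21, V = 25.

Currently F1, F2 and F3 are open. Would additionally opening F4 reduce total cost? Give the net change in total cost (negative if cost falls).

Current service cost with {F1, F2, F3}: 660.
Adding F4: each client site re-picks its cheapest; new service cost 590, saving 70.
Extra fixed cost: 32. Net change = 32 − 70 = -38.
(Totals: 1822 → 1784.)

Yes — net change −38 (cost falls by 38).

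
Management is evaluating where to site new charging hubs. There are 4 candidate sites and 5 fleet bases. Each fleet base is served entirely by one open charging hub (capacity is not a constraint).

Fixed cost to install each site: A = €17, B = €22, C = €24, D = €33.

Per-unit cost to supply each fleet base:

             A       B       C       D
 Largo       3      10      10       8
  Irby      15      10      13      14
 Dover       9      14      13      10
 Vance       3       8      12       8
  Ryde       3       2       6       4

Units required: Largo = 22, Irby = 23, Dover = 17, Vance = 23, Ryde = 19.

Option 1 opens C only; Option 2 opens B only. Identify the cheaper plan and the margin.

Option 1: {C}: Largo→C 10·22=220, Irby→C 13·23=299, Dover→C 13·17=221, Vance→C 12·23=276, Ryde→C 6·19=114. Service 1130; fixed 24; total 1154.
Option 2: {B}: Largo→B 10·22=220, Irby→B 10·23=230, Dover→B 14·17=238, Vance→B 8·23=184, Ryde→B 2·19=38. Service 910; fixed 22; total 932.
Difference: |1154 − 932| = 222.

Option 2 is cheaper by 222.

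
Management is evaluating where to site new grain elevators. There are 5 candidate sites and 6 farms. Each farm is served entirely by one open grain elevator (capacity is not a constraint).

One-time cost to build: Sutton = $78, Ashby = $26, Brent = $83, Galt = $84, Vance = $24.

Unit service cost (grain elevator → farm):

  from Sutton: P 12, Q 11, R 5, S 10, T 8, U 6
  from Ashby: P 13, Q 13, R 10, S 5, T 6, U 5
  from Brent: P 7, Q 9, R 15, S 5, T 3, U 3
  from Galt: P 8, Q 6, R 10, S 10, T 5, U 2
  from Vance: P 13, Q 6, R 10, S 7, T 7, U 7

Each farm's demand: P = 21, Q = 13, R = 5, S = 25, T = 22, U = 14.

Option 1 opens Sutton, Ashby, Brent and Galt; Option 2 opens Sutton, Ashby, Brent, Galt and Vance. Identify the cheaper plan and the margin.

Option 1 is cheaper by 24.

Option 1: {Sutton, Ashby, Brent, Galt}: P→Brent 7·21=147, Q→Galt 6·13=78, R→Sutton 5·5=25, S→Ashby 5·25=125, T→Brent 3·22=66, U→Galt 2·14=28. Service 469; fixed 271; total 740.
Option 2: {Sutton, Ashby, Brent, Galt, Vance}: P→Brent 7·21=147, Q→Galt 6·13=78, R→Sutton 5·5=25, S→Ashby 5·25=125, T→Brent 3·22=66, U→Galt 2·14=28. Service 469; fixed 295; total 764.
Difference: |740 − 764| = 24.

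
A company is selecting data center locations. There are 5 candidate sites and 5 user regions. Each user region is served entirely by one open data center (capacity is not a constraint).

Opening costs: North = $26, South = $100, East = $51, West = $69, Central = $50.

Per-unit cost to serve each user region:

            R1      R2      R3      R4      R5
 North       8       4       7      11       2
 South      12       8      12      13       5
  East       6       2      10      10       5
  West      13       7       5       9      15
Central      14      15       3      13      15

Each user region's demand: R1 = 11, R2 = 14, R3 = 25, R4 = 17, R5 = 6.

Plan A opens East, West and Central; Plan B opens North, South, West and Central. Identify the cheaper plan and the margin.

Plan A: {East, West, Central}: R1→East 6·11=66, R2→East 2·14=28, R3→Central 3·25=75, R4→West 9·17=153, R5→East 5·6=30. Service 352; fixed 170; total 522.
Plan B: {North, South, West, Central}: R1→North 8·11=88, R2→North 4·14=56, R3→Central 3·25=75, R4→West 9·17=153, R5→North 2·6=12. Service 384; fixed 245; total 629.
Difference: |522 − 629| = 107.

Plan A is cheaper by 107.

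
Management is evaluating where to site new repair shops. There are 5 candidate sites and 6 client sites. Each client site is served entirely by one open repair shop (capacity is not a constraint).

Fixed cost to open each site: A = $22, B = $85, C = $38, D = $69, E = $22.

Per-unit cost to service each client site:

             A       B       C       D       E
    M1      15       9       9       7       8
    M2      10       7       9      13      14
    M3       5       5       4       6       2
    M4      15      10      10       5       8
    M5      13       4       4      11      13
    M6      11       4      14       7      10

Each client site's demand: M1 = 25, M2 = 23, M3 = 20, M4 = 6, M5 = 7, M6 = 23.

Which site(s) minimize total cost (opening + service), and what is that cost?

For any fixed open set, each client site goes to its cheapest open site; total = fixed + service.
{B, E}: M1→E 8·25=200, M2→B 7·23=161, M3→E 2·20=40, M4→E 8·6=48, M5→B 4·7=28, M6→B 4·23=92. Service 569; fixed 107; total 676.
{A, B, E}: M1→E 8·25=200, M2→B 7·23=161, M3→E 2·20=40, M4→E 8·6=48, M5→B 4·7=28, M6→B 4·23=92. Service 569; fixed 129; total 698.
{B, D, E}: service 526 + fixed 176 = 702
{A, B, C, D, E}: service 526 + fixed 236 = 762
No other subset beats 676.

Open B and E; minimum total cost 676.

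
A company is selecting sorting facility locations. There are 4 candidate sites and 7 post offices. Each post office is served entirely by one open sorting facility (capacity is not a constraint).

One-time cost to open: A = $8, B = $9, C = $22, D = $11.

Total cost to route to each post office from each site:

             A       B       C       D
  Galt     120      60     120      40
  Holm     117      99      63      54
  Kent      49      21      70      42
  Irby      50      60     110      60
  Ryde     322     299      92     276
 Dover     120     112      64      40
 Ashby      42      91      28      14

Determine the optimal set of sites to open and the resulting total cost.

Open A, B, C and D; minimum total cost 361.

For any fixed open set, each post office goes to its cheapest open site; total = fixed + service.
{A, B, C, D}: Galt→D 40, Holm→D 54, Kent→B 21, Irby→A 50, Ryde→C 92, Dover→D 40, Ashby→D 14. Service 311; fixed 50; total 361.
{B, C, D}: service 321 + fixed 42 = 363
{A, C, D}: service 332 + fixed 41 = 373
{A}: Galt→A 120, Holm→A 117, Kent→A 49, Irby→A 50, Ryde→A 322, Dover→A 120, Ashby→A 42. Service 820; fixed 8; total 828.
(All 15 nonempty subsets were checked; A, B, C and D is lowest.)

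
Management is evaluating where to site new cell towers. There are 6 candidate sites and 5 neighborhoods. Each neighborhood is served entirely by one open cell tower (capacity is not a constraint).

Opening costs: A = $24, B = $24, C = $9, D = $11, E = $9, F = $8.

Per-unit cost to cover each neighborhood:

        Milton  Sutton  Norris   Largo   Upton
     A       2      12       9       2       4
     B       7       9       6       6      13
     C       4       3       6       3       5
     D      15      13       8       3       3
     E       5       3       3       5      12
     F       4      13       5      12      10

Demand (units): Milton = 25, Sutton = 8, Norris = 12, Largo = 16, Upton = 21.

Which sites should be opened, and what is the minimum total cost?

For any fixed open set, each neighborhood goes to its cheapest open site; total = fixed + service.
{A, D, E}: Milton→A 2·25=50, Sutton→E 3·8=24, Norris→E 3·12=36, Largo→A 2·16=32, Upton→D 3·21=63. Service 205; fixed 44; total 249.
{A, D, E, F}: Milton→A 2·25=50, Sutton→E 3·8=24, Norris→E 3·12=36, Largo→A 2·16=32, Upton→D 3·21=63. Service 205; fixed 52; total 257.
{A, C, D, E}: service 205 + fixed 53 = 258
{A, B, C, D, E, F}: service 205 + fixed 85 = 290
No other subset beats 249.

Open A, D and E; minimum total cost 249.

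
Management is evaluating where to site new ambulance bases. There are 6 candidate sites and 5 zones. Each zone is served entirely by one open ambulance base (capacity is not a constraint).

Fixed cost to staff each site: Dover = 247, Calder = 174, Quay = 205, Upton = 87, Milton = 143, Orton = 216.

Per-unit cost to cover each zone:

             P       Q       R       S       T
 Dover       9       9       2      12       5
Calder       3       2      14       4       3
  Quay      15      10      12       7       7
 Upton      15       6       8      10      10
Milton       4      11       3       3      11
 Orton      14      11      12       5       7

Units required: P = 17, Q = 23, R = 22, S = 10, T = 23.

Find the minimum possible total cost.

For any fixed open set, each zone goes to its cheapest open site; total = fixed + service.
{Calder, Milton}: P→Calder 3·17=51, Q→Calder 2·23=46, R→Milton 3·22=66, S→Milton 3·10=30, T→Calder 3·23=69. Service 262; fixed 317; total 579.
{Calder, Upton}: service 382 + fixed 261 = 643
{Calder, Upton, Milton}: service 262 + fixed 404 = 666
{Dover, Calder, Quay, Upton, Milton, Orton}: service 240 + fixed 1072 = 1312
No other subset beats 579.

Minimum total cost: 579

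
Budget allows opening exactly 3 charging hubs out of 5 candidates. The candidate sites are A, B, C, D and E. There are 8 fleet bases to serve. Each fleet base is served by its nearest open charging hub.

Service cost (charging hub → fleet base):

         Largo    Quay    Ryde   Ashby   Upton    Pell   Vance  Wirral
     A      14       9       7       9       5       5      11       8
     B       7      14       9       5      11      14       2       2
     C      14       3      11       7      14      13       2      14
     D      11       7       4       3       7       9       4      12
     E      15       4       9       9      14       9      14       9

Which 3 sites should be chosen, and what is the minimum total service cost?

With exactly 3 open, each fleet base uses its cheapest among the chosen.
{A, B, D}: Largo→B 7, Quay→D 7, Ryde→D 4, Ashby→D 3, Upton→A 5, Pell→A 5, Vance→B 2, Wirral→B 2. Service cost 35.
{A, B, C}: service cost 36
{A, B, E}: service cost 37
Among all 10 size-3 choices, {A, B, D} is lowest.

Choose A, B and D; total service cost 35.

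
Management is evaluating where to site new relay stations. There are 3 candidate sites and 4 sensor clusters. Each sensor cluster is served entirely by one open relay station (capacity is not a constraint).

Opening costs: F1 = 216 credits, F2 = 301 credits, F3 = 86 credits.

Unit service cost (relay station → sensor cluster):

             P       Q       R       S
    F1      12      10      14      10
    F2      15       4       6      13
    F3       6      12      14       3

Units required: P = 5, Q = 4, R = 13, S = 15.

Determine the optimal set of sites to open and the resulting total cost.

For any fixed open set, each sensor cluster goes to its cheapest open site; total = fixed + service.
{F3}: P→F3 6·5=30, Q→F3 12·4=48, R→F3 14·13=182, S→F3 3·15=45. Service 305; fixed 86; total 391.
{F2, F3}: service 169 + fixed 387 = 556
{F1, F3}: P→F3 6·5=30, Q→F1 10·4=40, R→F1 14·13=182, S→F3 3·15=45. Service 297; fixed 302; total 599.
{F1, F2, F3}: service 169 + fixed 603 = 772
(All 7 nonempty subsets were checked; F3 only is lowest.)

Open F3 only; minimum total cost 391.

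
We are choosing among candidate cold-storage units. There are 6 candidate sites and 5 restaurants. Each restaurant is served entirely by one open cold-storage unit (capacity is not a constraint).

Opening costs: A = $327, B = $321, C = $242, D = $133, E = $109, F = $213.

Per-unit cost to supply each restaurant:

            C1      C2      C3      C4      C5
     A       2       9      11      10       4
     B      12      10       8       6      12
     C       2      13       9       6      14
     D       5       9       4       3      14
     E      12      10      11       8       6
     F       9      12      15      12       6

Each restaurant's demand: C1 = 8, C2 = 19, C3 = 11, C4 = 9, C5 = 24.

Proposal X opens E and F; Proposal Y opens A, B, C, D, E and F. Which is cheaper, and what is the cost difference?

Proposal X: {E, F}: C1→F 9·8=72, C2→E 10·19=190, C3→E 11·11=121, C4→E 8·9=72, C5→E 6·24=144. Service 599; fixed 322; total 921.
Proposal Y: {A, B, C, D, E, F}: C1→A 2·8=16, C2→A 9·19=171, C3→D 4·11=44, C4→D 3·9=27, C5→A 4·24=96. Service 354; fixed 1345; total 1699.
Difference: |921 − 1699| = 778.

Proposal X is cheaper by 778.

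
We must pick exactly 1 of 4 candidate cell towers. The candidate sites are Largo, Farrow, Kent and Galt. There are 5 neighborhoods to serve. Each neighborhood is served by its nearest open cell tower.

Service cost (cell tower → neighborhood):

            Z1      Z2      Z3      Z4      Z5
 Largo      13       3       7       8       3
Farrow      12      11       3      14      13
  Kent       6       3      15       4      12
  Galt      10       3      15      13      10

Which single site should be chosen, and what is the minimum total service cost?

With exactly 1 open, each neighborhood uses its cheapest among the chosen.
{Largo}: Z1→Largo 13, Z2→Largo 3, Z3→Largo 7, Z4→Largo 8, Z5→Largo 3. Service cost 34.
{Kent}: service cost 40
{Galt}: service cost 51
Among all 4 size-1 choices, {Largo} is lowest.

Choose Largo only; total service cost 34.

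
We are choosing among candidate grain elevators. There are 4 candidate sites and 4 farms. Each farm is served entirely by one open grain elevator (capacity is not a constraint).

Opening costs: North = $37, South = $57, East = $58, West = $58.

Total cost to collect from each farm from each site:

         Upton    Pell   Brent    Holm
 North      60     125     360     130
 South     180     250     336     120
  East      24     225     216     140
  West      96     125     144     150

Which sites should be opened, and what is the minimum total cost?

Open East and West; minimum total cost 549.

For any fixed open set, each farm goes to its cheapest open site; total = fixed + service.
{East, West}: Upton→East 24, Pell→West 125, Brent→West 144, Holm→East 140. Service 433; fixed 116; total 549.
{North, West}: Upton→North 60, Pell→North 125, Brent→West 144, Holm→North 130. Service 459; fixed 95; total 554.
{West}: service 515 + fixed 58 = 573
{North, South, East, West}: Upton→East 24, Pell→North 125, Brent→West 144, Holm→South 120. Service 413; fixed 210; total 623.
No other subset beats 549.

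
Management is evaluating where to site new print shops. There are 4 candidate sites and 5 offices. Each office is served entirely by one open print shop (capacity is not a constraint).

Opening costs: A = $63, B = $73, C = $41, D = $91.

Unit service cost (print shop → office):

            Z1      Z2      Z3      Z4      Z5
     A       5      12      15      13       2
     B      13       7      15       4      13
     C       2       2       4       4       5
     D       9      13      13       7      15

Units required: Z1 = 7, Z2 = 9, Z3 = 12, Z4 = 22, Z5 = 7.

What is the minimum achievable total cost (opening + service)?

For any fixed open set, each office goes to its cheapest open site; total = fixed + service.
{C}: Z1→C 2·7=14, Z2→C 2·9=18, Z3→C 4·12=48, Z4→C 4·22=88, Z5→C 5·7=35. Service 203; fixed 41; total 244.
{A, C}: service 182 + fixed 104 = 286
{B, C}: Z1→C 2·7=14, Z2→C 2·9=18, Z3→C 4·12=48, Z4→B 4·22=88, Z5→C 5·7=35. Service 203; fixed 114; total 317.
{A, B, C, D}: service 182 + fixed 268 = 450
No other subset beats 244.

Minimum total cost: 244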